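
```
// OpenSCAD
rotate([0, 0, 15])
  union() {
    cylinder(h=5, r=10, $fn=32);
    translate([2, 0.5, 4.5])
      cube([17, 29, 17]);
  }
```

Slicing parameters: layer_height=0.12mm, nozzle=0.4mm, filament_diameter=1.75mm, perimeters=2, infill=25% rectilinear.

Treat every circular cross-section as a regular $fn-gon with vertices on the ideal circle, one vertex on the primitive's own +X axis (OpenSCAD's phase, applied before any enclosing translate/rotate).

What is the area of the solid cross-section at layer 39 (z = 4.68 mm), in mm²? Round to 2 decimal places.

750.90 mm²

At z = 4.68 mm: the r=10 cylinder contributes a regular 32-gon of circumradius 10 (area = (32/2)·10.000²·sin(360°/32) = 312.14 mm²); the cube at (2, 0.5) is present — its section is the full 17×29 rectangle (area 493.00 mm²); Merging all regions: the regions partially overlap — summed areas 805.14 mm² minus the doubly-counted overlap 54.25 mm² gives 750.90 mm² — area = 750.90 mm²; (rotated 15° about Z; rotation is an isometry so areas/perimeters/island counts are preserved). Overall, the cross-section is a single solid region. Net area = 750.90 mm².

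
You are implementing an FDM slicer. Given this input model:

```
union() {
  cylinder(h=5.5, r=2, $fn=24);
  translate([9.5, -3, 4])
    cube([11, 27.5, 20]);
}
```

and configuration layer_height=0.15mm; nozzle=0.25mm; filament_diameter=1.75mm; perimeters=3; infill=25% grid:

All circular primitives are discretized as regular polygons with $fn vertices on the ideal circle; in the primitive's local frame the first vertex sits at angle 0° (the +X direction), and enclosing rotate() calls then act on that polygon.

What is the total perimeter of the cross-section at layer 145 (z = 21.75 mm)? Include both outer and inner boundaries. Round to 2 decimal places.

77.00 mm

At z = 21.75 mm: the cylinder is absent (z outside [0, 5.5]); the cube at (9.5, -3) (footprint 11×27.5) is included at this height (perimeter 77.00 mm); Taking the union: only the 11×27.5 cube at (9.5, -3) is present, so the union is just that shape — boundary = 77.00 mm. Overall, the cross-section is a single solid region. Total boundary length (outer) = 77.00 mm.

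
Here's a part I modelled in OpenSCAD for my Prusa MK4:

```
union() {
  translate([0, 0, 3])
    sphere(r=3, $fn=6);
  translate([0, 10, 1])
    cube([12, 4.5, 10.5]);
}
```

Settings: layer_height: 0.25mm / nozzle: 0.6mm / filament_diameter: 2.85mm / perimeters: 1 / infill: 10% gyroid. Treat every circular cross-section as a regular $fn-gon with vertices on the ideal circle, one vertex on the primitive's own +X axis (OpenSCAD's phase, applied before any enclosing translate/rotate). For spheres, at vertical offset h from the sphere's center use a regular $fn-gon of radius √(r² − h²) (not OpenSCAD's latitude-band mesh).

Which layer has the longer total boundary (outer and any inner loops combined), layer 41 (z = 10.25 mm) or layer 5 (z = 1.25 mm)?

Layer 41 (z = 10.25): the sphere is absent (|z−center|=7.250 > r=3); the 12×4.5 cube at (0, 10) contributes its full rectangle (perimeter 33.00 mm); Merging all regions: only the 12×4.5 cube at (0, 10) is present, so the union is just that shape — boundary = 33.00 mm. So its perimeter = 33.00 mm. Layer 5 (z = 1.25): the r=3 sphere slices to a regular 6-gon of circumradius 2.437 (√(r²−h²) with h=1.75 from center) (perimeter = 2·6·2.437·sin(180°/6) = 14.62 mm); the cube at (0, 10) (footprint 12×4.5) is included at this height (perimeter 33.00 mm); Combining (union): the 2 present regions are separate (no shared area or edge), so areas and boundary lengths simply add and each stays a separate island — boundary = 47.62 mm. So its perimeter = 47.62 mm. Layer 5 is larger (47.62 vs 33.00 mm).

layer 5 (z = 1.25 mm)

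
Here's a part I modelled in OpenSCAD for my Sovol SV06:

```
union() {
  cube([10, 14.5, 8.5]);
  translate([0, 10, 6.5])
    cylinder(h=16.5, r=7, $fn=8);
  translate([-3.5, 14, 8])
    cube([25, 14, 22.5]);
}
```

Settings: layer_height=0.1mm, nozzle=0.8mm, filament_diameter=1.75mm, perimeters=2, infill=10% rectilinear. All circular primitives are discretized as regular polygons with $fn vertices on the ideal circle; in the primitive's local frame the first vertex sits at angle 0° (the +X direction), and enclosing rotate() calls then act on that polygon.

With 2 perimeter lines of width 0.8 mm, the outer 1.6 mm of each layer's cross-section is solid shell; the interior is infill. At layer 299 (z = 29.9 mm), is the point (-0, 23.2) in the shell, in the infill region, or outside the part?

infill

At z = 29.9 mm: the cube is absent (z outside [0, 8.5]); the cylinder at (0, 10) is absent (z outside [6.5, 23]); the cube at (-3.5, 14) (footprint 25×14) is included at this height; Taking the union: only the 25×14 cube at (-3.5, 14) is present, so the union is just that shape — 1 connected region. Overall, the cross-section is a single solid region. The nearest boundary edge runs (-3.50, 28.00)→(-3.50, 14.00); distance from the point to it = 3.50 mm. The point is inside the cross-section and 3.50 mm from the nearest boundary — more than the 1.6 mm shell width (2 × 0.8), so it's in the infill interior.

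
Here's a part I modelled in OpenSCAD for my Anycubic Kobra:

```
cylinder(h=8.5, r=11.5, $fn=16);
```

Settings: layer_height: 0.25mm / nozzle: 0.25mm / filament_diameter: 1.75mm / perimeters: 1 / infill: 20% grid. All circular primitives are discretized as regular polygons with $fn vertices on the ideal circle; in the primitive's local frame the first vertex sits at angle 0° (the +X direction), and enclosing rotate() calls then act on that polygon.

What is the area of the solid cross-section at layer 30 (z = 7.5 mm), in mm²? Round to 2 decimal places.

At z = 7.5 mm: the r=11.5 cylinder contributes a regular 16-gon of circumradius 11.5 (area = (16/2)·11.500²·sin(360°/16) = 404.88 mm²). Overall, the cross-section is a single solid region. Net area = 404.88 mm².

404.88 mm²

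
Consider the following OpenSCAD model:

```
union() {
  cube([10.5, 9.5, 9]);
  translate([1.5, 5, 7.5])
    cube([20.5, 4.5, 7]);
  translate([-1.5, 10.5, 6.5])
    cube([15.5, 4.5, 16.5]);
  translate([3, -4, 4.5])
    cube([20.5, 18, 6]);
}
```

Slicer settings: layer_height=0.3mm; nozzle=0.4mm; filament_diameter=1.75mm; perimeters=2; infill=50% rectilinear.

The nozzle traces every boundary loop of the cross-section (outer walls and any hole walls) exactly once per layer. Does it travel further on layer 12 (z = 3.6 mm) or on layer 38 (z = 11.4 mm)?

layer 38 (z = 11.4 mm)

Layer 12 (z = 3.6): the 10.5×9.5 cube contributes its full rectangle (perimeter 40.00 mm); the cube at (1.5, 5) does not reach this height (z outside [7.5, 14.5]); the cube at (-1.5, 10.5) is not intersected at this z (z outside [6.5, 23]); the cube at (3, -4) is not intersected at this z (z outside [4.5, 10.5]); Combining (union): only the 10.5×9.5 cube is present, so the union is just that shape — boundary = 40.00 mm. So its perimeter = 40.00 mm. Layer 38 (z = 11.4): the cube is not intersected at this z (z outside [0, 9]); the cube at (1.5, 5) is present — its section is the full 20.5×4.5 rectangle (perimeter 50.00 mm); the cube at (-1.5, 10.5) (footprint 15.5×4.5) is included at this height (perimeter 40.00 mm); the cube at (3, -4) is absent (z outside [4.5, 10.5]); Combining (union): the 2 present regions are separate (no shared area or edge), so areas and boundary lengths simply add and each stays a separate island — boundary = 90.00 mm. So its perimeter = 90.00 mm. Layer 38 is larger (90.00 vs 40.00 mm).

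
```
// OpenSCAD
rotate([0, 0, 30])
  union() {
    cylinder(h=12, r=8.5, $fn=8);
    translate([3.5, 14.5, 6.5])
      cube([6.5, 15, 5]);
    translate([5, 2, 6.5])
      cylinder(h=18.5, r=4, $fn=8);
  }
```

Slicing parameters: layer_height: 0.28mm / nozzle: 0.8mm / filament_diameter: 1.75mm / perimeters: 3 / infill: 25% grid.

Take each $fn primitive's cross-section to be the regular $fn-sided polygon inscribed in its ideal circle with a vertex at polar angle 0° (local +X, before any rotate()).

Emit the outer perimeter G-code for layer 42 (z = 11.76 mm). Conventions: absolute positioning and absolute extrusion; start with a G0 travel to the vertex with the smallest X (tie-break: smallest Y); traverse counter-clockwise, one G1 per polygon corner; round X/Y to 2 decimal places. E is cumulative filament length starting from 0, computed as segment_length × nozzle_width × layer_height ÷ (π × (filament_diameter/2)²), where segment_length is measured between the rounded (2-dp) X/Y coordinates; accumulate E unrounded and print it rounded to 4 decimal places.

G0 X-8.21 Y2.20 Z11.76
G1 X-7.36 Y-4.25 E0.6059
G1 X-2.20 Y-8.21 E1.2116
G1 X4.25 Y-7.36 E1.8175
G1 X8.21 Y-2.20 E2.4232
G1 X7.36 Y4.25 E3.0291
G1 X7.02 Y4.51 E3.0690
G1 X6.79 Y6.23 E3.2306
G1 X4.37 Y8.10 E3.5154
G1 X2.64 Y7.87 E3.6779
G1 X2.20 Y8.21 E3.7297
G1 X-4.25 Y7.36 E4.3356
G1 X-8.21 Y2.20 E4.9413

At z = 11.76 mm: the r=8.5 cylinder gives a regular 8-gon of circumradius 8.5 (constant along its height); the cube at (3.5, 14.5) is absent (z outside [6.5, 11.5]); the cylinder at (5, 2): section is a regular 8-gon, circumradius r=4; Merging all regions: the regions partially overlap (shared area 39.99 mm²), so overlapping operands fuse into one piece — 1 connected region; (rotated 30° about Z; rotation is an isometry so areas/perimeters/island counts are preserved). The outline is a single polygon with 12 vertices. Extrusion per mm of travel: 0.8 × 0.28 / (π × 0.875²) = 0.093128. Accumulating E over each segment gives final E = 4.9413.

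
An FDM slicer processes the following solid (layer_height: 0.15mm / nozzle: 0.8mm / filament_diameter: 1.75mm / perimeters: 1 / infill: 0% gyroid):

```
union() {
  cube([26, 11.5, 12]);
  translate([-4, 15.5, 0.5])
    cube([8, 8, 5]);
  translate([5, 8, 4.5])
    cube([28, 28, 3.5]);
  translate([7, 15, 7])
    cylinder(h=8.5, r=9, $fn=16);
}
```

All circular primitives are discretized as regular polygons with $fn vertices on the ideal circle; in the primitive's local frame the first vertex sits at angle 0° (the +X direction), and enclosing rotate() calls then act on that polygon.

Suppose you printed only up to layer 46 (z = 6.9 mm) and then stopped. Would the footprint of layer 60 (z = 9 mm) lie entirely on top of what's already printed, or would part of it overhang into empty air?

Compare the two slices. At z = 6.9: the cube (footprint 26×11.5) is included at this height (area 299.00 mm²); the cube at (-4, 15.5) does not reach this height (z outside [0.5, 5.5]); the cube at (5, 8) (footprint 28×28) is included at this height (area 784.00 mm²); the cylinder at (7, 15) is not intersected at this z (z outside [7, 15.5]); Merging all regions: the regions partially overlap — summed areas 1083.00 mm² minus the doubly-counted overlap 73.50 mm² gives 1009.50 mm² — area = 1009.50 mm². At z = 9: the 26×11.5 cube contributes its full rectangle (area 299.00 mm²); the cube at (-4, 15.5) is not intersected at this z (z outside [0.5, 5.5]); the cube at (5, 8) is not intersected at this z (z outside [4.5, 8]); the r=9 cylinder at (7, 15) gives a regular 16-gon of circumradius 9 (constant along its height) (area = (16/2)·9.000²·sin(360°/16) = 247.98 mm²); Taking the union: the regions partially overlap — summed areas 546.98 mm² minus the doubly-counted overlap 62.21 mm² gives 484.77 mm² — area = 484.77 mm². Checking containment: at z = 9 the cross-section extends beyond the z = 6.9 cross-section by about 68.89 mm².

part overhangs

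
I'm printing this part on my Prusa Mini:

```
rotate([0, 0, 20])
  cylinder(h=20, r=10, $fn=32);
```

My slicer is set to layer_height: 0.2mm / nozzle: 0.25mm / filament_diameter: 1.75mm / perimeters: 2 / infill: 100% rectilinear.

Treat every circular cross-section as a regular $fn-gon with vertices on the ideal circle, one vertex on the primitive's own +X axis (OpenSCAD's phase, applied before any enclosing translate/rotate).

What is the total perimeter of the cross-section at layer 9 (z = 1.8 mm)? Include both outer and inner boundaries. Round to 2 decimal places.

At z = 1.8 mm: the r=10 cylinder gives a regular 32-gon of circumradius 10 (constant along its height) (perimeter = 2·32·10.000·sin(180°/32) = 62.73 mm); (whole slice rotated 20° about Z — lengths, areas and connectivity unchanged). Overall, the cross-section is a single solid region. Total boundary length (outer) = 62.73 mm.

62.73 mm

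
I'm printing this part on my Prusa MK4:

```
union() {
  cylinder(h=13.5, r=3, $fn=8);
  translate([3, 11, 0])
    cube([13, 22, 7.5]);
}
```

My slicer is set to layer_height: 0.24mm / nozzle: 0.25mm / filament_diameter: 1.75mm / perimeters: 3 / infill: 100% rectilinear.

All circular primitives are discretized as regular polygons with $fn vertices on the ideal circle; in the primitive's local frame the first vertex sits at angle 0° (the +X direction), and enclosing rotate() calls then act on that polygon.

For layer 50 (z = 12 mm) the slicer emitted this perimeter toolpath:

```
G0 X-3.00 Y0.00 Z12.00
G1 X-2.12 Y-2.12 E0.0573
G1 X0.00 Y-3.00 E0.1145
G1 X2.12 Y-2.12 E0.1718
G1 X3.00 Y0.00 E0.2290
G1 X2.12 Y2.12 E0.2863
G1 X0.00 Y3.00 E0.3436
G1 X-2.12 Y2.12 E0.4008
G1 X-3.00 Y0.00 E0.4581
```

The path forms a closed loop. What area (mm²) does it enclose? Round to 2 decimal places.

25.44 mm²

Apply the shoelace formula to the sequence of (X, Y) vertices; enclosed area = 25.44 mm².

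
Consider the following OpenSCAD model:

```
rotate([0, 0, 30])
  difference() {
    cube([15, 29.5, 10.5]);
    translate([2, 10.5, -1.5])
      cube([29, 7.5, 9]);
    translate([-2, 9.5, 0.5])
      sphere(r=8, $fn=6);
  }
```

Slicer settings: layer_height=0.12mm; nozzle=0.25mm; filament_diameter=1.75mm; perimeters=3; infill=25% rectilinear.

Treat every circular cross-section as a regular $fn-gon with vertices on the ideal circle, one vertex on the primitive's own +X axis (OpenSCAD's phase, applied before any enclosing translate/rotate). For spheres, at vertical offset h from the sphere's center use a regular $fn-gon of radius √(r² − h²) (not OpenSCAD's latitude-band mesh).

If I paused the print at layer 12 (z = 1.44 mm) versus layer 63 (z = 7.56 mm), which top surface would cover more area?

layer 63 (z = 7.56 mm)

Layer 12 (z = 1.44): the 15×29.5 cube contributes its full rectangle (area 442.50 mm²); the cube at (2, 10.5) (footprint 29×7.5) is included at this height (area 217.50 mm²); the r=8 sphere at (-2, 9.5) slices to a regular 6-gon of circumradius 7.945 (√(r²−h²) with h=0.94 from center) (area = (6/2)·7.945²·sin(360°/6) = 163.98 mm²); After the difference (first − rest): starting from the 15×29.5 cube (442.50 mm²), the 29×7.5 cube at (2, 10.5) partially overlaps it — only the 97.50 mm² overlap (of its 217.50 mm²) is removed, clipping the outline; the r=8 sphere at (-2, 9.5) partially overlaps it — only the 44.65 mm² overlap (of its 163.98 mm²) is removed, clipping the outline — area = 300.35 mm²; (rotated 30° about Z; rotation is an isometry so areas/perimeters/island counts are preserved). So its area = 300.35 mm². Layer 63 (z = 7.56): the cube (footprint 15×29.5) is included at this height (area 442.50 mm²); the cube at (2, 10.5) does not reach this height (z outside [-1.5, 7.5]); the r=8 sphere at (-2, 9.5) contributes a regular 6-gon of circumradius √(8²−7.06²) = 3.762 (area = (6/2)·3.762²·sin(360°/6) = 36.78 mm²); Taking the first minus the rest: starting from the 15×29.5 cube (442.50 mm²), the r=8 sphere at (-2, 9.5) partially overlaps it — only the 5.38 mm² overlap (of its 36.78 mm²) is removed, clipping the outline — area = 437.12 mm²; (whole slice rotated 30° about Z — lengths, areas and connectivity unchanged). So its area = 437.12 mm². Layer 63 is larger (437.12 vs 300.35 mm²).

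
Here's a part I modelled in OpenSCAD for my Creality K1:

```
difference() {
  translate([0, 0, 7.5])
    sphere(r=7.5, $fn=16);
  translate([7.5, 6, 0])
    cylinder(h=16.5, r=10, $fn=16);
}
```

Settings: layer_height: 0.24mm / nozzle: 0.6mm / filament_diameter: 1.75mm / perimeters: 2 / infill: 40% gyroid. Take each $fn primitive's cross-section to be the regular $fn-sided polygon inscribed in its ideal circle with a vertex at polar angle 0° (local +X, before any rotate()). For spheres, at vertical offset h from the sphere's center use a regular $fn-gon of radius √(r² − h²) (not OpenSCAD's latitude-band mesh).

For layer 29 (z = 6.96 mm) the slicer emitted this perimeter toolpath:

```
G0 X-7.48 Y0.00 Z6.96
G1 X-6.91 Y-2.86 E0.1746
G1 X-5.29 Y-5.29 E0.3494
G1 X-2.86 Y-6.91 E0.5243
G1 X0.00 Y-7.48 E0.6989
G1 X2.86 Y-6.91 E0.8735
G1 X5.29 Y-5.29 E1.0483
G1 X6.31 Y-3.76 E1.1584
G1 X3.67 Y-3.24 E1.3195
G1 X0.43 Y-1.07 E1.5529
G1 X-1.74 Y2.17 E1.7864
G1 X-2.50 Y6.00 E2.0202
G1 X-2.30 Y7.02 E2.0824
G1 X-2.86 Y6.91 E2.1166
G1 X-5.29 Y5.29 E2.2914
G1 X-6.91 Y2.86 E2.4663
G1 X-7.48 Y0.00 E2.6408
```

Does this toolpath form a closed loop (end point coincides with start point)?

Start point (G0): (-7.48, 0.00). End point (last G1): the path returns to the start — closed.

yes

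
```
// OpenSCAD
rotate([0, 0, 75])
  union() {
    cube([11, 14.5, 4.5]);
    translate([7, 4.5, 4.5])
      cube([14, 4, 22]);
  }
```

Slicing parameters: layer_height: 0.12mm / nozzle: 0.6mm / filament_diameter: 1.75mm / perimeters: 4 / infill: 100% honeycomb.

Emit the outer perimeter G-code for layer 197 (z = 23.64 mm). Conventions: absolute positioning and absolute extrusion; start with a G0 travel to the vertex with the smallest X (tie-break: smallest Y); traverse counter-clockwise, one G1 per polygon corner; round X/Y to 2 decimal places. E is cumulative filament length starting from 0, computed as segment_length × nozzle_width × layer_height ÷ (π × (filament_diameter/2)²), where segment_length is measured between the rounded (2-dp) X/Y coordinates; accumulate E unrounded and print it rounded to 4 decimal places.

G0 X-6.40 Y8.96 Z23.64
G1 X-2.53 Y7.93 E0.1199
G1 X1.09 Y21.45 E0.5388
G1 X-2.78 Y22.48 E0.6587
G1 X-6.40 Y8.96 E1.0777

At z = 23.64 mm: the cube does not reach this height (z outside [0, 4.5]); the 14×4 cube at (7, 4.5) contributes its full rectangle; Taking the union: only the 14×4 cube at (7, 4.5) is present, so the union is just that shape — 1 connected region; (rotated 75° about Z; rotation is an isometry so areas/perimeters/island counts are preserved). The outline is a single polygon with 4 vertices. Extrusion per mm of travel: 0.6 × 0.12 / (π × 0.875²) = 0.029934. Accumulating E over each segment gives final E = 1.0777.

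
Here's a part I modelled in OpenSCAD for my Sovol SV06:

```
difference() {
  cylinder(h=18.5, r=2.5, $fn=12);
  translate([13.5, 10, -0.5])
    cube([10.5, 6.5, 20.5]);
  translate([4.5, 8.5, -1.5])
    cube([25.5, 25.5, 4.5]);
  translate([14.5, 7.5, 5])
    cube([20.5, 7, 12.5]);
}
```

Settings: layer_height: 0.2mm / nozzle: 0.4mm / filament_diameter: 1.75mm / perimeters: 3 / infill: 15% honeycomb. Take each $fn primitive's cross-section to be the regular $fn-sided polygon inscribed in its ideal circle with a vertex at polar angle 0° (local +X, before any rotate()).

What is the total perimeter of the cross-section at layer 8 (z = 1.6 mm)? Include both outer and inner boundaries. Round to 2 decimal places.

At z = 1.6 mm: the r=2.5 cylinder contributes a regular 12-gon of circumradius 2.5 (perimeter = 2·12·2.500·sin(180°/12) = 15.53 mm); the cube at (13.5, 10) (footprint 10.5×6.5) is included at this height (perimeter 34.00 mm); the 25.5×25.5 cube at (4.5, 8.5) contributes its full rectangle (perimeter 102.00 mm); the cube at (14.5, 7.5) is absent (z outside [5, 17.5]); Subtracting the remaining from the first: starting from the r=2.5 cylinder, the 10.5×6.5 cube at (13.5, 10) misses the remaining region (no effect); the 25.5×25.5 cube at (4.5, 8.5) misses the remaining region (no effect) — boundary = 15.53 mm. Overall, the cross-section is a single solid region. Total boundary length (outer) = 15.53 mm.

15.53 mm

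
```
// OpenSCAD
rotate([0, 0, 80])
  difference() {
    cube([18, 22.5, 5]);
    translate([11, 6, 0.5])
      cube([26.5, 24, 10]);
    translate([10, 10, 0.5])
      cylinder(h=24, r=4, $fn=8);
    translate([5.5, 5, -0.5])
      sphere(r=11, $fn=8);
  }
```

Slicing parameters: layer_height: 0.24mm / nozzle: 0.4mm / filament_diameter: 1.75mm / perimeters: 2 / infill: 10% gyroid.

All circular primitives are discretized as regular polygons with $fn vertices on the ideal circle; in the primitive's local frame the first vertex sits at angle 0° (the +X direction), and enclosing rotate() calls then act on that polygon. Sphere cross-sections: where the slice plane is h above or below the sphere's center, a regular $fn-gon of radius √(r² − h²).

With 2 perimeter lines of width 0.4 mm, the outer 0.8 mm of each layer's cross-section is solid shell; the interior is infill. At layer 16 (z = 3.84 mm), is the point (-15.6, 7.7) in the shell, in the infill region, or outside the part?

At z = 3.84 mm: the cube (footprint 18×22.5) is included at this height; the cube at (11, 6) is present — its section is the full 26.5×24 rectangle; the cylinder at (10, 10): section is a regular 8-gon, circumradius r=4; the r=11 sphere at (5.5, 5) contributes a regular 8-gon of circumradius √(11²−4.34²) = 10.108; Taking the first minus the rest: starting from the 18×22.5 cube, the 26.5×24 cube at (11, 6) partially overlaps it — only the 115.50 mm² overlap (of its 636.00 mm²) is removed, clipping the outline; the r=4 cylinder at (10, 10) partially overlaps it — only the 30.21 mm² overlap (of its 45.25 mm²) is removed, clipping the outline; the r=11 sphere at (5.5, 5) partially overlaps it — only the 146.80 mm² overlap (of its 288.96 mm²) is removed, clipping the outline — 2 connected regions; (rotated 80° about Z; rotation is an isometry so areas/perimeters/island counts are preserved). Overall, the cross-section has 2 separate islands. Undo the 80° rotation: the query point maps to (4.874, 16.700) in the un-rotated model frame. The nearest boundary edge runs (9.09, 13.62)→(5.50, 15.11); distance from the point to it = 1.71 mm. (Shell/infill is judged within the island containing the point — the largest one.) The point is inside the cross-section and 1.71 mm from the nearest boundary — more than the 0.8 mm shell width (2 × 0.4), so it's in the infill interior.

infill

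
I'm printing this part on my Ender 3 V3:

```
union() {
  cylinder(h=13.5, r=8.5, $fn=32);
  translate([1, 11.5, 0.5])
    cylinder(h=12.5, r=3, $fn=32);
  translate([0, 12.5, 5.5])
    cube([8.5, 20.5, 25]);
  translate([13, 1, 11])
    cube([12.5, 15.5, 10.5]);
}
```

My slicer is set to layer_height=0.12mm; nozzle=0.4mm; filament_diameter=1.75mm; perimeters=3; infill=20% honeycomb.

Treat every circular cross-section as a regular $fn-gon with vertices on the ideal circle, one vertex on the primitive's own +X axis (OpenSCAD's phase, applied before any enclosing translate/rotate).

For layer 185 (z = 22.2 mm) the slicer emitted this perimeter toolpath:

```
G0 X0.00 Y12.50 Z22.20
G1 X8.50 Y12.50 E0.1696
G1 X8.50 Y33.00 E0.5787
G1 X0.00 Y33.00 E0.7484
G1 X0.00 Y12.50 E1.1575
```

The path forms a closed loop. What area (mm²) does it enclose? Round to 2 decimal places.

Apply the shoelace formula to the sequence of (X, Y) vertices; enclosed area = 174.25 mm².

174.25 mm²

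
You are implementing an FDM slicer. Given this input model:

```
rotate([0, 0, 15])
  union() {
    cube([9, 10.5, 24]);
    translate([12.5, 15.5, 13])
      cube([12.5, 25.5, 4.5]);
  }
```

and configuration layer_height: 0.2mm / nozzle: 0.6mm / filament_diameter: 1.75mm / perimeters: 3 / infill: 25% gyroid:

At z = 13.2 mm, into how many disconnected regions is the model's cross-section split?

At z = 13.2 mm: the cube (footprint 9×10.5) is included at this height; the cube at (12.5, 15.5) is present — its section is the full 12.5×25.5 rectangle; Taking the union: the 2 present regions are separate (no shared area or edge), so areas and boundary lengths simply add and each stays a separate island — 2 connected regions; (whole slice rotated 15° about Z — lengths, areas and connectivity unchanged). The result has 2 disconnected regions.

2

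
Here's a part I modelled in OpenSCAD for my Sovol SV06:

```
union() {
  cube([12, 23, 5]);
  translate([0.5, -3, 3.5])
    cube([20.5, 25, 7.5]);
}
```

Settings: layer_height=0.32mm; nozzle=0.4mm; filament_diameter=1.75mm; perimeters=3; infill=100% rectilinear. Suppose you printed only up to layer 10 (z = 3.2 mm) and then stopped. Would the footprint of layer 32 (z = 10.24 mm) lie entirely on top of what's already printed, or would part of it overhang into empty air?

part overhangs

Compare the two slices. At z = 3.2: the 12×23 cube contributes its full rectangle (area 276.00 mm²); the cube at (0.5, -3) is absent (z outside [3.5, 11]); Taking the union: only the 12×23 cube is present, so the union is just that shape — area = 276.00 mm². At z = 10.24: the cube is not intersected at this z (z outside [0, 5]); the cube at (0.5, -3) is present — its section is the full 20.5×25 rectangle (area 512.50 mm²); Taking the union: only the 20.5×25 cube at (0.5, -3) is present, so the union is just that shape — area = 512.50 mm². Checking containment: at z = 10.24 the cross-section extends beyond the z = 3.2 cross-section by about 259.50 mm².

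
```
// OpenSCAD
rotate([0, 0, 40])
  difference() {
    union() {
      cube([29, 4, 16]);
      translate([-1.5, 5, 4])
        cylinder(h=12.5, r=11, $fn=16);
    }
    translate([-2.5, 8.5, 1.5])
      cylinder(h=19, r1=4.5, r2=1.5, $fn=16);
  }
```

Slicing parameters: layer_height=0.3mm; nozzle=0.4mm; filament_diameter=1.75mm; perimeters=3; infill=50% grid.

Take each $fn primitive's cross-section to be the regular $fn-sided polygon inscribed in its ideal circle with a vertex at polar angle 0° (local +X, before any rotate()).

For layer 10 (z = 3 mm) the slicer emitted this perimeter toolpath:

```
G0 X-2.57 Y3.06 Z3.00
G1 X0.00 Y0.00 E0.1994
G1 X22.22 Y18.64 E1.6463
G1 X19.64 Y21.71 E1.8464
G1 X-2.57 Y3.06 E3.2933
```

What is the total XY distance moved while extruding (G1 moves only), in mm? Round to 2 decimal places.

Sum the Euclidean lengths of each G1 segment: total = 66.01 mm.

66.01 mm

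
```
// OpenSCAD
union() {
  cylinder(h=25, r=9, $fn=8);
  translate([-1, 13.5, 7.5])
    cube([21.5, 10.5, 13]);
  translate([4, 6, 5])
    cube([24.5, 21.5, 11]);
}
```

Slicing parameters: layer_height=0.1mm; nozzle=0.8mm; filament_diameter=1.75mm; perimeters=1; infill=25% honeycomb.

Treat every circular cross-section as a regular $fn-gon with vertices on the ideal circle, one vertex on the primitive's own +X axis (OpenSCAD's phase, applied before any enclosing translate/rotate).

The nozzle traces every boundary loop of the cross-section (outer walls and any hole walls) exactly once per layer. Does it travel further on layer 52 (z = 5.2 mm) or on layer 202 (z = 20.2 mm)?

layer 52 (z = 5.2 mm)

Layer 52 (z = 5.2): the cylinder: section is a regular 8-gon, circumradius r=9 (perimeter = 2·8·9.000·sin(180°/8) = 55.11 mm); the cube at (-1, 13.5) does not reach this height (z outside [7.5, 20.5]); the 24.5×21.5 cube at (4, 6) contributes its full rectangle (perimeter 92.00 mm); Taking the union: the regions partially overlap (shared area 2.05 mm²), so the edge portions inside another operand are dropped and the merged outline is re-measured after clipping — boundary = 140.30 mm. So its perimeter = 140.30 mm. Layer 202 (z = 20.2): the r=9 cylinder contributes a regular 8-gon of circumradius 9 (perimeter = 2·8·9.000·sin(180°/8) = 55.11 mm); the cube at (-1, 13.5) is present — its section is the full 21.5×10.5 rectangle (perimeter 64.00 mm); the cube at (4, 6) is absent (z outside [5, 16]); Combining (union): the 2 present regions are separate (no shared area or edge), so areas and boundary lengths simply add and each stays a separate island — boundary = 119.11 mm. So its perimeter = 119.11 mm. Layer 52 is larger (140.30 vs 119.11 mm).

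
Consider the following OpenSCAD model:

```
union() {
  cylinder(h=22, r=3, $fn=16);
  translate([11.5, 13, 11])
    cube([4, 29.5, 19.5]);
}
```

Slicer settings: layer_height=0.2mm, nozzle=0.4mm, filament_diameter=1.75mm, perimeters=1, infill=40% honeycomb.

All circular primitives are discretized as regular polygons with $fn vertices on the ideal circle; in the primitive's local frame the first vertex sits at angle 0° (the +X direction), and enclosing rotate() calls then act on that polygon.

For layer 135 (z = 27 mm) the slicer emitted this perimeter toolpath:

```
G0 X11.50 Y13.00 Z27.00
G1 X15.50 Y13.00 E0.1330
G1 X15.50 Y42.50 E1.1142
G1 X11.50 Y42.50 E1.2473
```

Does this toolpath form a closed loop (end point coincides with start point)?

no

Start point (G0): (11.50, 13.00). End point (last G1): the path does not return to the start — open.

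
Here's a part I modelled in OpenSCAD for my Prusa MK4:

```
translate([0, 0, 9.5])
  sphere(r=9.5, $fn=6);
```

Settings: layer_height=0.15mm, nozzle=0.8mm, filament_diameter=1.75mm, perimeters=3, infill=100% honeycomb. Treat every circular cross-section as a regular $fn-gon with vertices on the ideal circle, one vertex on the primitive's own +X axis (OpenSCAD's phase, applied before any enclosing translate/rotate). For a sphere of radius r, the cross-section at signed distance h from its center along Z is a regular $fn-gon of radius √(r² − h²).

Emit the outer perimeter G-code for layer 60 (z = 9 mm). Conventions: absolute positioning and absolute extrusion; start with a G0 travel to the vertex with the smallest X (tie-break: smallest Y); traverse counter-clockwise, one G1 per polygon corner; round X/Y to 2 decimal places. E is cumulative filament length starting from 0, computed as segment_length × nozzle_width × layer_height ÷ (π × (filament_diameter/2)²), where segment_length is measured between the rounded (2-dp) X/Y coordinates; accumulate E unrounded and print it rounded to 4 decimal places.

At z = 9 mm: the r=9.5 sphere slices to a regular 6-gon of circumradius 9.487 (√(r²−h²) with h=0.5 from center). The outline is a single polygon with 6 vertices. Extrusion per mm of travel: 0.8 × 0.15 / (π × 0.875²) = 0.049890. Accumulating E over each segment gives final E = 2.8405.

G0 X-9.49 Y0.00 Z9.00
G1 X-4.74 Y-8.22 E0.4736
G1 X4.74 Y-8.22 E0.9466
G1 X9.49 Y0.00 E1.4202
G1 X4.74 Y8.22 E1.8939
G1 X-4.74 Y8.22 E2.3669
G1 X-9.49 Y0.00 E2.8405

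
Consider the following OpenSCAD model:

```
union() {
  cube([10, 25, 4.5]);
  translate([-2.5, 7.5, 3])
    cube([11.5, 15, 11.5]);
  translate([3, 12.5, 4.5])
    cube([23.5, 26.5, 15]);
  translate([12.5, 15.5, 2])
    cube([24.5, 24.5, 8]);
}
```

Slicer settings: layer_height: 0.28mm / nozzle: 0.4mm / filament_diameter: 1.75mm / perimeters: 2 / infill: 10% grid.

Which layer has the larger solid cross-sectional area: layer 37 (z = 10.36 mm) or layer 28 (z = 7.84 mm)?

layer 28 (z = 7.84 mm)

Layer 37 (z = 10.36): the cube is not intersected at this z (z outside [0, 4.5]); the 11.5×15 cube at (-2.5, 7.5) contributes its full rectangle (area 172.50 mm²); the cube at (3, 12.5) (footprint 23.5×26.5) is included at this height (area 622.75 mm²); the cube at (12.5, 15.5) is absent (z outside [2, 10]); Combining (union): the regions partially overlap — summed areas 795.25 mm² minus the doubly-counted overlap 60.00 mm² gives 735.25 mm² — area = 735.25 mm². So its area = 735.25 mm². Layer 28 (z = 7.84): the cube does not reach this height (z outside [0, 4.5]); the 11.5×15 cube at (-2.5, 7.5) contributes its full rectangle (area 172.50 mm²); the cube at (3, 12.5) (footprint 23.5×26.5) is included at this height (area 622.75 mm²); the cube at (12.5, 15.5) is present — its section is the full 24.5×24.5 rectangle (area 600.25 mm²); Taking the union: the regions partially overlap — summed areas 1395.50 mm² minus the doubly-counted overlap 389.00 mm² gives 1006.50 mm² — area = 1006.50 mm². So its area = 1006.50 mm². Layer 28 is larger (1006.50 vs 735.25 mm²).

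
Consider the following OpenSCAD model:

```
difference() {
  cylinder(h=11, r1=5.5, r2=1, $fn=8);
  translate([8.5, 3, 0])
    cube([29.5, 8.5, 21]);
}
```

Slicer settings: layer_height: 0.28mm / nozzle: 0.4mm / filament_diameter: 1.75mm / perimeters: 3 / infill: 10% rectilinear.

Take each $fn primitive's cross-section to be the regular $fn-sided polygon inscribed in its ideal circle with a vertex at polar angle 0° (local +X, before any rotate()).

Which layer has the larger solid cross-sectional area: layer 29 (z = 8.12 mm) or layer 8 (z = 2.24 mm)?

layer 8 (z = 2.24 mm)

Layer 29 (z = 8.12): the cone contributes a regular 8-gon of circumradius 2.178 (interpolated between r1=5.5 and r2=1 at t=0.738) (area = (8/2)·2.178²·sin(360°/8) = 13.42 mm²); the 29.5×8.5 cube at (8.5, 3) contributes its full rectangle (area 250.75 mm²); Taking the first minus the rest: starting from the cone (13.42 mm²), the 29.5×8.5 cube at (8.5, 3) misses the remaining region (no effect) — area = 13.42 mm². So its area = 13.42 mm². Layer 8 (z = 2.24): the cone (r1=5.5→r2=1) has section circumradius 4.584 here — a regular 8-gon (area = (8/2)·4.584²·sin(360°/8) = 59.42 mm²); the cube at (8.5, 3) (footprint 29.5×8.5) is included at this height (area 250.75 mm²); Taking the first minus the rest: starting from the cone (59.42 mm²), the 29.5×8.5 cube at (8.5, 3) misses the remaining region (no effect) — area = 59.42 mm². So its area = 59.42 mm². Layer 8 is larger (59.42 vs 13.42 mm²).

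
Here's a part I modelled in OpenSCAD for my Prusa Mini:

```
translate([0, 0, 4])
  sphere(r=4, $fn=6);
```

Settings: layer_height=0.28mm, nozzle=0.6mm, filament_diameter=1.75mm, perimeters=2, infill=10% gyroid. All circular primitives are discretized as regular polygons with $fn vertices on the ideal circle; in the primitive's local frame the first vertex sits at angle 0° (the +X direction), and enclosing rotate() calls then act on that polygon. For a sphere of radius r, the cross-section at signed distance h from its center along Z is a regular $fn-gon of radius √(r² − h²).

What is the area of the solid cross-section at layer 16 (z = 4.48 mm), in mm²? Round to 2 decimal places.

At z = 4.48 mm: the r=4 sphere slices to a regular 6-gon of circumradius 3.971 (√(r²−h²) with h=0.48 from center) (area = (6/2)·3.971²·sin(360°/6) = 40.97 mm²). Overall, the cross-section is a single solid region. Net area = 40.97 mm².

40.97 mm²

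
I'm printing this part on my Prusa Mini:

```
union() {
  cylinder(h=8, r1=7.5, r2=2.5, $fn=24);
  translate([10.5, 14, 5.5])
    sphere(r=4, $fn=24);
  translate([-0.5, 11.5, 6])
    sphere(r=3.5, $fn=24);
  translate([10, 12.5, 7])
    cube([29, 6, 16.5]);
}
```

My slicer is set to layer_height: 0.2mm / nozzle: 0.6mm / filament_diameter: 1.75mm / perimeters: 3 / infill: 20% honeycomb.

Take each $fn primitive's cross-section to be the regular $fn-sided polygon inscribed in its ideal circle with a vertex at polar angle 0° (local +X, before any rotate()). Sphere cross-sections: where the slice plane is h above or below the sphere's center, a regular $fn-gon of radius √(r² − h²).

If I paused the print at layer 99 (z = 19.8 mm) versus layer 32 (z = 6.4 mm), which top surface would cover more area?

Layer 99 (z = 19.8): the cone is absent (z outside [0, 8]); the sphere at (10.5, 14) is not intersected at this z (|z−center|=14.300 > r=4); the sphere at (-0.5, 11.5) is absent (|z−center|=13.800 > r=3.5); the cube at (10, 12.5) (footprint 29×6) is included at this height (area 174.00 mm²); Merging all regions: only the 29×6 cube at (10, 12.5) is present, so the union is just that shape — area = 174.00 mm². So its area = 174.00 mm². Layer 32 (z = 6.4): the cone: at t=0.800 of its height the radius interpolates to r₁+(r₂−r₁)t = 3.500, giving a regular 24-gon of that circumradius (area = (24/2)·3.500²·sin(360°/24) = 38.05 mm²); the sphere at (10.5, 14): section is a regular 24-gon, circumradius = √(r²−h²) = √(4²−0.9²) = 3.897 (area = (24/2)·3.897²·sin(360°/24) = 47.18 mm²); the r=3.5 sphere at (-0.5, 11.5) slices to a regular 24-gon of circumradius 3.477 (√(r²−h²) with h=0.4 from center) (area = (24/2)·3.477²·sin(360°/24) = 37.55 mm²); the cube at (10, 12.5) is not intersected at this z (z outside [7, 23.5]); Taking the union: the 3 present regions are separate (no shared area or edge), so areas and boundary lengths simply add and each stays a separate island — area = 122.77 mm². So its area = 122.77 mm². Layer 99 is larger (174.00 vs 122.77 mm²).

layer 99 (z = 19.8 mm)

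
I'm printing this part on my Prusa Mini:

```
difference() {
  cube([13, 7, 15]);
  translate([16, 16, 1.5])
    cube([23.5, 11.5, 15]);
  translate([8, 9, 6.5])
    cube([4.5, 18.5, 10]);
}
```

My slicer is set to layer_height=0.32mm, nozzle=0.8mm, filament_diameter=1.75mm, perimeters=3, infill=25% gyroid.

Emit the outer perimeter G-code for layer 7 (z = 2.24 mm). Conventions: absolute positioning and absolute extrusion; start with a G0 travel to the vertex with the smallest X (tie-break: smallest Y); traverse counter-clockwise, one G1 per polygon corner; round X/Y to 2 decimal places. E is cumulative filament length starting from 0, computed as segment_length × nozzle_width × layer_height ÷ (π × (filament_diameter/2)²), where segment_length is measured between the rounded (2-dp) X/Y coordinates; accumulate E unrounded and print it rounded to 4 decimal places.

G0 X0.00 Y0.00 Z2.24
G1 X13.00 Y0.00 E1.3836
G1 X13.00 Y7.00 E2.1286
G1 X0.00 Y7.00 E3.5123
G1 X0.00 Y0.00 E4.2573

At z = 2.24 mm: the cube (footprint 13×7) is included at this height; the 23.5×11.5 cube at (16, 16) contributes its full rectangle; the cube at (8, 9) is absent (z outside [6.5, 16.5]); Taking the first minus the rest: starting from the 13×7 cube, the 23.5×11.5 cube at (16, 16) misses the remaining region (no effect) — 1 connected region. The outline is a single polygon with 4 vertices. Extrusion per mm of travel: 0.8 × 0.32 / (π × 0.875²) = 0.106432. Accumulating E over each segment gives final E = 4.2573.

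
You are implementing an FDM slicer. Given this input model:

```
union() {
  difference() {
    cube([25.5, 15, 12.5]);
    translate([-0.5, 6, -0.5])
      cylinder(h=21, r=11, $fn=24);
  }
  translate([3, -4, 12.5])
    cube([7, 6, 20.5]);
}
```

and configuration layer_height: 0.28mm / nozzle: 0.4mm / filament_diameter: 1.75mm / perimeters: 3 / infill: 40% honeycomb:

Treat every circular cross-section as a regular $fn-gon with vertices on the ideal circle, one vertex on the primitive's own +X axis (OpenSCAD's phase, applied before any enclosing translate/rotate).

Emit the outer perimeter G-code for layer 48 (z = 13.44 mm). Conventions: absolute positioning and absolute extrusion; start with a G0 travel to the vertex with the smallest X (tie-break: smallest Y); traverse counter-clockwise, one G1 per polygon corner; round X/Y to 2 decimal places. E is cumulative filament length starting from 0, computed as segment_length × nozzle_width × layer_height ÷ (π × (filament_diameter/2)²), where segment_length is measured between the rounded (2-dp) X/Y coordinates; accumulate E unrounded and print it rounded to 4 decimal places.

G0 X3.00 Y-4.00 Z13.44
G1 X10.00 Y-4.00 E0.3259
G1 X10.00 Y2.00 E0.6053
G1 X3.00 Y2.00 E0.9313
G1 X3.00 Y-4.00 E1.2107

At z = 13.44 mm: the cube is absent (z outside [0, 12.5]); the cylinder at (-0.5, 6): section is a regular 24-gon, circumradius r=11; After the difference (first − rest): the first operand is absent here, so nothing remains; the cube at (3, -4) is present — its section is the full 7×6 rectangle; Merging all regions: only the 7×6 cube at (3, -4) is present, so the union is just that shape — 1 connected region. The outline is a single polygon with 4 vertices. Extrusion per mm of travel: 0.4 × 0.28 / (π × 0.875²) = 0.046564. Accumulating E over each segment gives final E = 1.2107.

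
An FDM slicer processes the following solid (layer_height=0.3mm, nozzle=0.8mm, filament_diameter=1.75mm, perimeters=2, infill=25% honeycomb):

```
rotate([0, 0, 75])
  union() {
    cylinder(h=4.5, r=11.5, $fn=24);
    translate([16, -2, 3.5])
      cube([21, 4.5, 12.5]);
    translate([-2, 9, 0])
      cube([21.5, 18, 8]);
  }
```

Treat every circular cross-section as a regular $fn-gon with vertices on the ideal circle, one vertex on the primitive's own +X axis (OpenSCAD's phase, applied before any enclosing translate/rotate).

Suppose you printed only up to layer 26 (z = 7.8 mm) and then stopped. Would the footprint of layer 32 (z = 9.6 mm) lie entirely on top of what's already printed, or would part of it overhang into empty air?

entirely on top

Compare the two slices. At z = 7.8: the cylinder is not intersected at this z (z outside [0, 4.5]); the 21×4.5 cube at (16, -2) contributes its full rectangle (area 94.50 mm²); the 21.5×18 cube at (-2, 9) contributes its full rectangle (area 387.00 mm²); Taking the union: the 2 present regions are separate (no shared area or edge), so areas and boundary lengths simply add and each stays a separate island — area = 481.50 mm²; (rotated 75° about Z; rotation is an isometry so areas/perimeters/island counts are preserved). At z = 9.6: the cylinder is absent (z outside [0, 4.5]); the 21×4.5 cube at (16, -2) contributes its full rectangle (area 94.50 mm²); the cube at (-2, 9) is absent (z outside [0, 8]); Combining (union): only the 21×4.5 cube at (16, -2) is present, so the union is just that shape — area = 94.50 mm²; (whole slice rotated 75° about Z — lengths, areas and connectivity unchanged). Checking containment: the cross-section at z = 9.6 is a subset of the cross-section at z = 7.8.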